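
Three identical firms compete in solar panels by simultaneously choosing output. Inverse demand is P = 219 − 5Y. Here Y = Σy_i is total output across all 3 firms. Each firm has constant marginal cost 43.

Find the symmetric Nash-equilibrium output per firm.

8.8

A representative firm's profit is π_i = y_i(219 − 5Y) − 43y_i, with Y = y_i + Σ_{j≠i} y_j.
First-order condition: 176 − 10y_i − 5Σ_{j≠i} y_j = 0.
In a symmetric equilibrium every firm chooses the same y, so Σ_{j≠i} y_j = 2y. The condition becomes 176 − 20y = 0, giving y = 176/20 = 8.8.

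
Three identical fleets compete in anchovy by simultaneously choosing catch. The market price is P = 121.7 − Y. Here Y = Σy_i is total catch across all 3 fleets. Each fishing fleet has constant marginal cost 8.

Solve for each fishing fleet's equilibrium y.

A representative fishing fleet's profit is π_i = y_i(121.7 − Y) − 8y_i, with Y = y_i + Σ_{j≠i} y_j.
First-order condition: 113.7 − 2y_i − Σ_{j≠i} y_j = 0.
Imposing symmetry (y_j = y for all j) turns Σ_{j≠i} y_j into 2y, so 113.7 = 4y and y = 28.425.

28.425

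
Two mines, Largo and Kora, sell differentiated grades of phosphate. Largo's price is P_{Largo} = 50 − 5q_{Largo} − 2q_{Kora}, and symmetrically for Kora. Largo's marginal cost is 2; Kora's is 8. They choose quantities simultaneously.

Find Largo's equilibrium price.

22.625

Mine Largo's profit: π = q_{Largo}(50 − 5q_{Largo} − 2q_{Kora}) − 2q_{Largo}.
∂π/∂q_{Largo} = 48 − 10q_{Largo} − 2q_{Kora} = 0 ⇒ q_{Largo} = 4.8 − 0.2q_{Kora}.
Similarly q_{Kora} = 4.2 − 0.2q_{Largo}.
Substituting the second reaction function into the first: q_{Largo} = 4.8 − 0.2(4.2 − 0.2q_{Largo}), which gives 0.96q_{Largo} = 3.96 ⇒ q_{Largo} = 4.125.
Then q_{Kora} = 4.2 − 0.2·4.125 = 3.375.
P_{Largo} = 50 − 5·4.125 − 2·3.375 = 22.625.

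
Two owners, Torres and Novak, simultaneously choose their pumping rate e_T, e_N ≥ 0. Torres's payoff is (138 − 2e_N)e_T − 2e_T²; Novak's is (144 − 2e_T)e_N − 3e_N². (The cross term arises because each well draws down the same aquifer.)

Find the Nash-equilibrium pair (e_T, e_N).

27, 15

Expanding Torres's payoff: 138e_T − 2e_Ne_T − 2e_T².
∂π/∂e_T = 138 − 2e_N − 4e_T = 0, so e_T = 34.5 − 0.5e_N.
Likewise for Novak: e_N = 24 − (1/3)e_T.
Plugging e_N into Torres's best response: e_T = 34.5 − 0.5(24 − (1/3)e_T) ⇒ (5/6)e_T = 22.5, so e_T = 27.
Then e_N = 24 − (1/3)·27 = 15.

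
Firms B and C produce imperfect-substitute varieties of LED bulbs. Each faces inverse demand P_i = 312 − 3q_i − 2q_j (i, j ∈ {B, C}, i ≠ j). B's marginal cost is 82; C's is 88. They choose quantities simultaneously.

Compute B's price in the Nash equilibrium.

Firm B's profit: π = q_B(312 − 3q_B − 2q_C) − 82q_B.
∂π/∂q_B = 230 − 6q_B − 2q_C = 0 ⇒ q_B = 115/3 − (1/3)q_C.
Similarly q_C = 112/3 − (1/3)q_B.
Substituting the second reaction function into the first: q_B = 115/3 − (1/3)(112/3 − (1/3)q_B), which gives (8/9)q_B = 233/9 ⇒ q_B = 29.125.
Then q_C = 112/3 − (1/3)·29.125 = 27.625.
P_B = 312 − 3·29.125 − 2·27.625 = 169.375.

169.375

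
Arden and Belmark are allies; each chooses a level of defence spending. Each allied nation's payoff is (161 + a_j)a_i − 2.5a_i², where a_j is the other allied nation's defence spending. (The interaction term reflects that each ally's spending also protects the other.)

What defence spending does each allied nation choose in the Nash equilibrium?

Arden's payoff is (161 + a_B)a_A − 2.5a_A².
∂π/∂a_A = 161 + a_B − 5a_A = 0, so a_A = 32.2 + 0.2a_B.
Setting a_A = a_B in the reaction function: a_A = 32.2 + 0.2a_A, so a_A = 32.2 / 0.8 = 40.25.

40.25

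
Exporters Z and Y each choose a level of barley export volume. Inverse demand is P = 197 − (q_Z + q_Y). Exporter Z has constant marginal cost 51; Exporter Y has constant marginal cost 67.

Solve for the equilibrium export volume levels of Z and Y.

54, 38

Exporter Z's profit: π = q_Z(197 − (q_Z + q_Y)) − 51q_Z.
∂π/∂q_Z = 146 − 2q_Z − q_Y = 0, so q_Z = 73 − 0.5q_Y.
By the same steps for Y: q_Y = 65 − 0.5q_Z.
Substituting the second reaction function into the first: q_Z = 73 − 0.5(65 − 0.5q_Z), which gives 0.75q_Z = 40.5 ⇒ q_Z = 54.
Then q_Y = 65 − 0.5·54 = 38.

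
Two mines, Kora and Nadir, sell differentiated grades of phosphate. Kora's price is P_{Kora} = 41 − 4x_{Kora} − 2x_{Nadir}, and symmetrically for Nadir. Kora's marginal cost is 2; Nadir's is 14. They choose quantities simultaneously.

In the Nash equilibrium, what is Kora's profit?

73.96

Mine Kora's profit: π = x_{Kora}(41 − 4x_{Kora} − 2x_{Nadir}) − 2x_{Kora}.
∂π/∂x_{Kora} = 39 − 8x_{Kora} − 2x_{Nadir} = 0 ⇒ x_{Kora} = 4.875 − 0.25x_{Nadir}.
Similarly x_{Nadir} = 3.375 − 0.25x_{Kora}.
Substituting the second reaction function into the first: x_{Kora} = 4.875 − 0.25(3.375 − 0.25x_{Kora}), which gives 0.9375x_{Kora} = 129/32 ⇒ x_{Kora} = 4.3.
Then x_{Nadir} = 3.375 − 0.25·4.3 = 2.3.
P_{Kora} = 41 − 4·4.3 − 2·2.3 = 19.2.
Profit = (19.2 − 2)·4.3 = 73.96.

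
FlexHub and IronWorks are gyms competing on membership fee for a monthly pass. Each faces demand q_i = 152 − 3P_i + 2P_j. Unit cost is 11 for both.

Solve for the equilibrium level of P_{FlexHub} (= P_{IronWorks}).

FlexHub's profit: π = (P_{FlexHub} − 11)(152 − 3P_{FlexHub} + 2P_{IronWorks}).
∂π/∂P_{FlexHub} = 185 − 6P_{FlexHub} + 2P_{IronWorks} = 0 ⇒ P_{FlexHub} = 185/6 + (1/3)P_{IronWorks}.
By symmetry P_{IronWorks} = P_{FlexHub}; substituting into the reaction function, (2/3)P_{FlexHub} = 185/6 and P_{FlexHub} = 46.25.

46.25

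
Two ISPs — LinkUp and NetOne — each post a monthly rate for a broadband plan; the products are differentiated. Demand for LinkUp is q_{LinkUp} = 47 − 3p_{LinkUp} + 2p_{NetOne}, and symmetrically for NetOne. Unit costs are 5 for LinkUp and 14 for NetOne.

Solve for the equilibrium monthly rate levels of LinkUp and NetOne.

17.1875, 20.5625

LinkUp's profit: π = (p_{LinkUp} − 5)(47 − 3p_{LinkUp} + 2p_{NetOne}).
∂π/∂p_{LinkUp} = 62 − 6p_{LinkUp} + 2p_{NetOne} = 0 ⇒ p_{LinkUp} = 31/3 + (1/3)p_{NetOne}.
Similarly p_{NetOne} = 89/6 + (1/3)p_{LinkUp}.
Plugging p_{NetOne} into LinkUp's best response: p_{LinkUp} = 31/3 + (1/3)(89/6 + (1/3)p_{LinkUp}) ⇒ (8/9)p_{LinkUp} = 275/18, so p_{LinkUp} = 17.1875.
Then p_{NetOne} = 89/6 + (1/3)·17.1875 = 20.5625.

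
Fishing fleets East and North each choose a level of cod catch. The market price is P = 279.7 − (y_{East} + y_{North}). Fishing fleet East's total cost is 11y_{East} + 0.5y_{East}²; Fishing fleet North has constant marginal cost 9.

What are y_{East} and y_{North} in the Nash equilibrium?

53.34, 108.68

Fishing fleet East's profit: π = y_{East}(279.7 − (y_{East} + y_{North})) − 11y_{East} − 0.5y_{East}².
∂π/∂y_{East} = 268.7 − 3y_{East} − y_{North} = 0, so y_{East} = 2687/30 − (1/3)y_{North}.
For North: ∂π/∂y_{North} = 270.7 − 2y_{North} − y_{East} = 0 ⇒ y_{North} = 135.35 − 0.5y_{East}.
Plugging y_{North} into East's best response: y_{East} = 2687/30 − (1/3)(135.35 − 0.5y_{East}) ⇒ (5/6)y_{East} = 44.45, so y_{East} = 53.34.
Then y_{North} = 135.35 − 0.5·53.34 = 108.68.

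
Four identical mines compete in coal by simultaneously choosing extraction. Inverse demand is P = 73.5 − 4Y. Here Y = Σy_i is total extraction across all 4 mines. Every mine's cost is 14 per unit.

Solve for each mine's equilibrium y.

A representative mine's profit is π_i = y_i(73.5 − 4Y) − 14y_i, with Y = y_i + Σ_{j≠i} y_j.
First-order condition: 59.5 − 8y_i − 4Σ_{j≠i} y_j = 0.
In a symmetric equilibrium every mine chooses the same y, so Σ_{j≠i} y_j = 3y. The condition becomes 59.5 − 20y = 0, giving y = 59.5/20 = 2.975.

2.975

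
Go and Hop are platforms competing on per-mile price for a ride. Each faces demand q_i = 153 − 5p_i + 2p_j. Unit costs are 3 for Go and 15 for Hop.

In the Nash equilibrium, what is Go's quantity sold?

Go's profit: π = (p_{Go} − 3)(153 − 5p_{Go} + 2p_{Hop}).
∂π/∂p_{Go} = 168 − 10p_{Go} + 2p_{Hop} = 0 ⇒ p_{Go} = 16.8 + 0.2p_{Hop}.
Similarly p_{Hop} = 22.8 + 0.2p_{Go}.
Substituting the second reaction function into the first: p_{Go} = 16.8 + 0.2(22.8 + 0.2p_{Go}), which gives 0.96p_{Go} = 21.36 ⇒ p_{Go} = 22.25.
Then p_{Hop} = 22.8 + 0.2·22.25 = 27.25.
q_{Go} = 153 − 5·22.25 + 2·27.25 = 96.25.

96.25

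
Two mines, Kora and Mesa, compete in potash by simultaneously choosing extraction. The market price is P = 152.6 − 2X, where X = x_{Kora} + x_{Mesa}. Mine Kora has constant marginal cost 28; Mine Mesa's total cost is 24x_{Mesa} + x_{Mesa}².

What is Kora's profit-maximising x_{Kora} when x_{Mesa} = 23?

Mine Kora's profit: π = x_{Kora}(152.6 − 2(x_{Kora} + x_{Mesa})) − 28x_{Kora}.
∂π/∂x_{Kora} = 124.6 − 4x_{Kora} − 2x_{Mesa} = 0, so x_{Kora} = 31.15 − 0.5x_{Mesa}.
At x_{Mesa} = 23: x_{Kora} = 31.15 − 0.5·23 = 19.65.

19.65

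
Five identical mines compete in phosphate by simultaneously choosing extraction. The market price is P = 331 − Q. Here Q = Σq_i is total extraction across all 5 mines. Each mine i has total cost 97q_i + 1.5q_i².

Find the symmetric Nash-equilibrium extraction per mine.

26

A representative mine's profit is π_i = q_i(331 − Q) − 97q_i − 1.5q_i², with Q = q_i + Σ_{j≠i} q_j.
First-order condition: 234 − 5q_i − Σ_{j≠i} q_j = 0.
In a symmetric equilibrium every mine chooses the same q, so Σ_{j≠i} q_j = 4q. The condition becomes 234 − 9q = 0, giving q = 234/9 = 26.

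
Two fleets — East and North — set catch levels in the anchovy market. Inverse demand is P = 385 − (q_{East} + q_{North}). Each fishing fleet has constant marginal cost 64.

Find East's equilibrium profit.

11449

Fishing fleet East's profit: π = q_{East}(385 − (q_{East} + q_{North})) − 64q_{East}.
∂π/∂q_{East} = 321 − 2q_{East} − q_{North} = 0, so q_{East} = 160.5 − 0.5q_{North}.
Setting q_{East} = q_{North} in the reaction function: q_{East} = 160.5 − 0.5q_{East}, so q_{East} = 160.5 / 1.5 = 107.
Price P = 385 − 214 = 171.
East's profit: (171 − 64)·107 = 11449.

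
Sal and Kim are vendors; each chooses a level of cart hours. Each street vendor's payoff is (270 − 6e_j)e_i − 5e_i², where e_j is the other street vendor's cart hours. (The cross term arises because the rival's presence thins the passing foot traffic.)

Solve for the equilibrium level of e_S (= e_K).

Sal's payoff is (270 − 6e_K)e_S − 5e_S².
∂π/∂e_S = 270 − 6e_K − 10e_S = 0, so e_S = 27 − 0.6e_K.
The game is symmetric, so in equilibrium e_K = e_S: the reaction function gives 1.6e_S = 27, hence e_S = 16.875.

16.875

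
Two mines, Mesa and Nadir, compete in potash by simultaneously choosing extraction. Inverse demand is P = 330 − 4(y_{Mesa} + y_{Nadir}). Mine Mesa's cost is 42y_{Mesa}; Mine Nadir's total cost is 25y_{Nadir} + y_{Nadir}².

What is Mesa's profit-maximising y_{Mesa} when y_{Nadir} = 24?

24

Mine Mesa's profit: π = y_{Mesa}(330 − 4(y_{Mesa} + y_{Nadir})) − 42y_{Mesa}.
∂π/∂y_{Mesa} = 288 − 8y_{Mesa} − 4y_{Nadir} = 0, so y_{Mesa} = 36 − 0.5y_{Nadir}.
At y_{Nadir} = 24: y_{Mesa} = 36 − 0.5·24 = 24.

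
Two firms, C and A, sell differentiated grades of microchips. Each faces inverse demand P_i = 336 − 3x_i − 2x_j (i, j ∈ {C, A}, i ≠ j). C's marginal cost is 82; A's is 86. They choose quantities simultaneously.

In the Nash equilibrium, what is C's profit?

3072

Firm C's profit: π = x_C(336 − 3x_C − 2x_A) − 82x_C.
∂π/∂x_C = 254 − 6x_C − 2x_A = 0 ⇒ x_C = 127/3 − (1/3)x_A.
Similarly x_A = 125/3 − (1/3)x_C.
Substituting the second reaction function into the first: x_C = 127/3 − (1/3)(125/3 − (1/3)x_C), which gives (8/9)x_C = 256/9 ⇒ x_C = 32.
Then x_A = 125/3 − (1/3)·32 = 31.
P_C = 336 − 3·32 − 2·31 = 178.
Profit = (178 − 82)·32 = 3072.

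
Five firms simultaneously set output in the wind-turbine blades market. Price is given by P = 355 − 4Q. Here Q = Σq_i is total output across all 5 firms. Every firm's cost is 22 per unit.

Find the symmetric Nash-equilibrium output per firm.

A representative firm's profit is π_i = q_i(355 − 4Q) − 22q_i, with Q = q_i + Σ_{j≠i} q_j.
First-order condition: 333 − 8q_i − 4Σ_{j≠i} q_j = 0.
With identical firms, set every q_j = q: then 333 − 8q − 16q = 0, i.e. q = 333/24 = 13.875.

13.875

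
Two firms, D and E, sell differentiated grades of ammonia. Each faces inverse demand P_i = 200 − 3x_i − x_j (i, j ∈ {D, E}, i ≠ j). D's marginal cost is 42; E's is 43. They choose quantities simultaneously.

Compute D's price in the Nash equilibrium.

109.8

Firm D's profit: π = x_D(200 − 3x_D − x_E) − 42x_D.
∂π/∂x_D = 158 − 6x_D − x_E = 0 ⇒ x_D = 79/3 − (1/6)x_E.
Similarly x_E = 157/6 − (1/6)x_D.
Substituting the second reaction function into the first: x_D = 79/3 − (1/6)(157/6 − (1/6)x_D), which gives (35/36)x_D = 791/36 ⇒ x_D = 22.6.
Then x_E = 157/6 − (1/6)·22.6 = 22.4.
P_D = 200 − 3·22.6 − 22.4 = 109.8.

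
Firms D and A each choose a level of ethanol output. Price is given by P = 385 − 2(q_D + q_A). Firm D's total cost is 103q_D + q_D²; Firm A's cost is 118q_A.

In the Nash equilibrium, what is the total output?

Firm D's profit: π = q_D(385 − 2(q_D + q_A)) − 103q_D − q_D².
∂π/∂q_D = 282 − 6q_D − 2q_A = 0, so q_D = 47 − (1/3)q_A.
For A: ∂π/∂q_A = 267 − 4q_A − 2q_D = 0 ⇒ q_A = 66.75 − 0.5q_D.
Solving the two reaction functions simultaneously: (1 − (−1/3)(−0.5))q_D = 47 − (1/3)·66.75, so (5/6)q_D = 24.75 and q_D = 29.7.
Then q_A = 66.75 − 0.5·29.7 = 51.9.
Total output: 29.7 + 51.9 = 81.6.

81.6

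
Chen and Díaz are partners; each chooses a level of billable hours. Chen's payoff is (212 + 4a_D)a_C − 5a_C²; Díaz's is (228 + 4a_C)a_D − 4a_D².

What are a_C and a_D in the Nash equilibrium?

Expanding Chen's payoff: 212a_C + 4a_Da_C − 5a_C².
∂π/∂a_C = 212 + 4a_D − 10a_C = 0, so a_C = 21.2 + 0.4a_D.
Likewise for Díaz: a_D = 28.5 + 0.5a_C.
Substituting the second reaction function into the first: a_C = 21.2 + 0.4(28.5 + 0.5a_C), which gives 0.8a_C = 32.6 ⇒ a_C = 40.75.
Then a_D = 28.5 + 0.5·40.75 = 48.875.

40.75, 48.875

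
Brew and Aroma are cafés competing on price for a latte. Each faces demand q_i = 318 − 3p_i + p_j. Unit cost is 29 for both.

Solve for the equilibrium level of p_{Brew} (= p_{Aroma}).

81

Brew's profit: π = (p_{Brew} − 29)(318 − 3p_{Brew} + p_{Aroma}).
∂π/∂p_{Brew} = 405 − 6p_{Brew} + p_{Aroma} = 0 ⇒ p_{Brew} = 67.5 + (1/6)p_{Aroma}.
Setting p_{Brew} = p_{Aroma} in the reaction function: p_{Brew} = 67.5 + (1/6)p_{Brew}, so p_{Brew} = 67.5 / (5/6) = 81.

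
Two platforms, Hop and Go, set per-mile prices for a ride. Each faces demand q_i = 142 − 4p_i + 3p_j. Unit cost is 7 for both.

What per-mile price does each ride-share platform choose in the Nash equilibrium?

34

Hop's profit: π = (p_{Hop} − 7)(142 − 4p_{Hop} + 3p_{Go}).
∂π/∂p_{Hop} = 170 − 8p_{Hop} + 3p_{Go} = 0 ⇒ p_{Hop} = 21.25 + 0.375p_{Go}.
By symmetry p_{Go} = p_{Hop}; substituting into the reaction function, 0.625p_{Hop} = 21.25 and p_{Hop} = 34.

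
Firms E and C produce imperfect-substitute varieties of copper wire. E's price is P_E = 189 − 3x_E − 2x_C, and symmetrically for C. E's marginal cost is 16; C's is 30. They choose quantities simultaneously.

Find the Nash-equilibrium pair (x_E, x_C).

22.5, 19

Firm E's profit: π = x_E(189 − 3x_E − 2x_C) − 16x_E.
∂π/∂x_E = 173 − 6x_E − 2x_C = 0 ⇒ x_E = 173/6 − (1/3)x_C.
Similarly x_C = 26.5 − (1/3)x_E.
Plugging x_C into E's best response: x_E = 173/6 − (1/3)(26.5 − (1/3)x_E) ⇒ (8/9)x_E = 20, so x_E = 22.5.
Then x_C = 26.5 − (1/3)·22.5 = 19.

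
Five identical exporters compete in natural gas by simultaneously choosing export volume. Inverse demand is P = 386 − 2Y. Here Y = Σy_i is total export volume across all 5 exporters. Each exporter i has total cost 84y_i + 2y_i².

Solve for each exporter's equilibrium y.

18.875

A representative exporter's profit is π_i = y_i(386 − 2Y) − 84y_i − 2y_i², with Y = y_i + Σ_{j≠i} y_j.
First-order condition: 302 − 8y_i − 2Σ_{j≠i} y_j = 0.
Imposing symmetry (y_j = y for all j) turns Σ_{j≠i} y_j into 4y, so 302 = 16y and y = 18.875.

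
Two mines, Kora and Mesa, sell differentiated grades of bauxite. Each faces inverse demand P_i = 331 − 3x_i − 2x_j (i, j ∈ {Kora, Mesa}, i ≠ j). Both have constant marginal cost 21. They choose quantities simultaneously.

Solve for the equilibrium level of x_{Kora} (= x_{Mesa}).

38.75

Mine Kora's profit: π = x_{Kora}(331 − 3x_{Kora} − 2x_{Mesa}) − 21x_{Kora}.
∂π/∂x_{Kora} = 310 − 6x_{Kora} − 2x_{Mesa} = 0 ⇒ x_{Kora} = 155/3 − (1/3)x_{Mesa}.
The game is symmetric, so in equilibrium x_{Mesa} = x_{Kora}: the reaction function gives (4/3)x_{Kora} = 155/3, hence x_{Kora} = 38.75.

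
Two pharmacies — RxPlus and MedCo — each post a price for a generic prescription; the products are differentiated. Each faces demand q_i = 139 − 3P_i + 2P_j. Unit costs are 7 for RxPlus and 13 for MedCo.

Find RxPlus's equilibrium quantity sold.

RxPlus's profit: π = (P_{RxPlus} − 7)(139 − 3P_{RxPlus} + 2P_{MedCo}).
∂π/∂P_{RxPlus} = 160 − 6P_{RxPlus} + 2P_{MedCo} = 0 ⇒ P_{RxPlus} = 80/3 + (1/3)P_{MedCo}.
Similarly P_{MedCo} = 89/3 + (1/3)P_{RxPlus}.
Substituting the second reaction function into the first: P_{RxPlus} = 80/3 + (1/3)(89/3 + (1/3)P_{RxPlus}), which gives (8/9)P_{RxPlus} = 329/9 ⇒ P_{RxPlus} = 41.125.
Then P_{MedCo} = 89/3 + (1/3)·41.125 = 43.375.
q_{RxPlus} = 139 − 3·41.125 + 2·43.375 = 102.375.

102.375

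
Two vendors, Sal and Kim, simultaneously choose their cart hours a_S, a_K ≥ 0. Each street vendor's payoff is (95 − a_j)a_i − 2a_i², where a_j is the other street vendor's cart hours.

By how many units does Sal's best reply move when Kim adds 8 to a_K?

-2

Sal's payoff is (95 − a_K)a_S − 2a_S².
∂π/∂a_S = 95 − a_K − 4a_S = 0, so a_S = 23.75 − 0.25a_K.
The reaction-function slope is −0.25, so an 8-unit rise in a_K moves a_S by −0.25 × 8 = −2. Sal's best response falls — the actions are strategic substitutes.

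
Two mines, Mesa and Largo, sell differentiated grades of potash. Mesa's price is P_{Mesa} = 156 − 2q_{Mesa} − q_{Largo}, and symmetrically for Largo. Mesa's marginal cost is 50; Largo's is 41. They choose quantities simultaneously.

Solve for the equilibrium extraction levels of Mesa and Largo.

Mine Mesa's profit: π = q_{Mesa}(156 − 2q_{Mesa} − q_{Largo}) − 50q_{Mesa}.
∂π/∂q_{Mesa} = 106 − 4q_{Mesa} − q_{Largo} = 0 ⇒ q_{Mesa} = 26.5 − 0.25q_{Largo}.
Similarly q_{Largo} = 28.75 − 0.25q_{Mesa}.
Solving the two reaction functions simultaneously: (1 − (−0.25)(−0.25))q_{Mesa} = 26.5 − 0.25·28.75, so 0.9375q_{Mesa} = 19.3125 and q_{Mesa} = 20.6.
Then q_{Largo} = 28.75 − 0.25·20.6 = 23.6.

20.6, 23.6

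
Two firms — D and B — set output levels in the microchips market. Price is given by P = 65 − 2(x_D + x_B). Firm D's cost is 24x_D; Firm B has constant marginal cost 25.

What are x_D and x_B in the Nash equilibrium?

7, 6.5

Firm D's profit: π = x_D(65 − 2(x_D + x_B)) − 24x_D.
∂π/∂x_D = 41 − 4x_D − 2x_B = 0, so x_D = 10.25 − 0.5x_B.
By the same steps for B: x_B = 10 − 0.5x_D.
Plugging x_B into D's best response: x_D = 10.25 − 0.5(10 − 0.5x_D) ⇒ 0.75x_D = 5.25, so x_D = 7.
Then x_B = 10 − 0.5·7 = 6.5.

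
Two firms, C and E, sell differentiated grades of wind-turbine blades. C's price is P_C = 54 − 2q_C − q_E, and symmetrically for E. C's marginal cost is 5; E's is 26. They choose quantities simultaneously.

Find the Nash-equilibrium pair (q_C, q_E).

11.2, 4.2

Firm C's profit: π = q_C(54 − 2q_C − q_E) − 5q_C.
∂π/∂q_C = 49 − 4q_C − q_E = 0 ⇒ q_C = 12.25 − 0.25q_E.
Similarly q_E = 7 − 0.25q_C.
Plugging q_E into C's best response: q_C = 12.25 − 0.25(7 − 0.25q_C) ⇒ 0.9375q_C = 10.5, so q_C = 11.2.
Then q_E = 7 − 0.25·11.2 = 4.2.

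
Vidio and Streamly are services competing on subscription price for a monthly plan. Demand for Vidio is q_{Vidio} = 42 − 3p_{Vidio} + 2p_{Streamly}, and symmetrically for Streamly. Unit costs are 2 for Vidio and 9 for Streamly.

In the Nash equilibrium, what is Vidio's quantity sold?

Vidio's profit: π = (p_{Vidio} − 2)(42 − 3p_{Vidio} + 2p_{Streamly}).
∂π/∂p_{Vidio} = 48 − 6p_{Vidio} + 2p_{Streamly} = 0 ⇒ p_{Vidio} = 8 + (1/3)p_{Streamly}.
Similarly p_{Streamly} = 11.5 + (1/3)p_{Vidio}.
Solving the two reaction functions simultaneously: (1 − (1/3)(1/3))p_{Vidio} = 8 + (1/3)·11.5, so (8/9)p_{Vidio} = 71/6 and p_{Vidio} = 13.3125.
Then p_{Streamly} = 11.5 + (1/3)·13.3125 = 15.9375.
q_{Vidio} = 42 − 3·13.3125 + 2·15.9375 = 33.9375.

33.9375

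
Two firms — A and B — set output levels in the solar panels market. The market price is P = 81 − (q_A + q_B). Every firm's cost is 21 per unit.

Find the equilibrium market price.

Firm A's profit: π = q_A(81 − (q_A + q_B)) − 21q_A.
∂π/∂q_A = 60 − 2q_A − q_B = 0, so q_A = 30 − 0.5q_B.
By symmetry q_B = q_A; substituting into the reaction function, 1.5q_A = 30 and q_A = 20.
Equilibrium price: P = 81 − 40 = 41.

41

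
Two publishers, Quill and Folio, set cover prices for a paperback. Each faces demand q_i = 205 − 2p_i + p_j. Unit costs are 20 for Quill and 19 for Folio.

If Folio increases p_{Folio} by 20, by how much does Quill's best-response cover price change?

Quill's profit: π = (p_{Quill} − 20)(205 − 2p_{Quill} + p_{Folio}).
∂π/∂p_{Quill} = 245 − 4p_{Quill} + p_{Folio} = 0 ⇒ p_{Quill} = 61.25 + 0.25p_{Folio}.
The reaction-function slope is 0.25, so a 20-unit rise in p_{Folio} moves p_{Quill} by 0.25 × 20 = 5. Quill's best response rises — the actions are strategic complements.

5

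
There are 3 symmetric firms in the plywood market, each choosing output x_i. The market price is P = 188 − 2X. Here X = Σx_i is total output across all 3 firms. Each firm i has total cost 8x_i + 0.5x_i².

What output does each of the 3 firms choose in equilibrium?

A representative firm's profit is π_i = x_i(188 − 2X) − 8x_i − 0.5x_i², with X = x_i + Σ_{j≠i} x_j.
First-order condition: 180 − 5x_i − 2Σ_{j≠i} x_j = 0.
In a symmetric equilibrium every firm chooses the same x, so Σ_{j≠i} x_j = 2x. The condition becomes 180 − 9x = 0, giving x = 180/9 = 20.

20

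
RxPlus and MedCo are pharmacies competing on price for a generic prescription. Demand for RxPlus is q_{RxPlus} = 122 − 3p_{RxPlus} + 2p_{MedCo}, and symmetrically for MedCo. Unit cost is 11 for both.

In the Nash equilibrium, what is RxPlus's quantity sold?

RxPlus's profit: π = (p_{RxPlus} − 11)(122 − 3p_{RxPlus} + 2p_{MedCo}).
∂π/∂p_{RxPlus} = 155 − 6p_{RxPlus} + 2p_{MedCo} = 0 ⇒ p_{RxPlus} = 155/6 + (1/3)p_{MedCo}.
By symmetry p_{MedCo} = p_{RxPlus}; substituting into the reaction function, (2/3)p_{RxPlus} = 155/6 and p_{RxPlus} = 38.75.
q_{RxPlus} = 122 − 3·38.75 + 2·38.75 = 83.25.

83.25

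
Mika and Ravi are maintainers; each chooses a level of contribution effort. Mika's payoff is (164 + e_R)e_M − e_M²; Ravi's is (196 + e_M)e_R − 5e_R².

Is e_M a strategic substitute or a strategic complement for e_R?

Expanding Mika's payoff: 164e_M + e_Re_M − e_M².
∂π/∂e_M = 164 + e_R − 2e_M = 0, so e_M = 82 + 0.5e_R.
The best-response slope de_M/de_R = 0.5 > 0: the reaction function is upward-sloping, so the choices are strategic complements.

strategic complements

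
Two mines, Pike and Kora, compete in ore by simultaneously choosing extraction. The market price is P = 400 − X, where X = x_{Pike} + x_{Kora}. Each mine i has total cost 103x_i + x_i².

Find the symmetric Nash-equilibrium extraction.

Mine Pike's profit: π = x_{Pike}(400 − (x_{Pike} + x_{Kora})) − 103x_{Pike} − x_{Pike}².
∂π/∂x_{Pike} = 297 − 4x_{Pike} − x_{Kora} = 0, so x_{Pike} = 74.25 − 0.25x_{Kora}.
The game is symmetric, so in equilibrium x_{Kora} = x_{Pike}: the reaction function gives 1.25x_{Pike} = 74.25, hence x_{Pike} = 59.4.

59.4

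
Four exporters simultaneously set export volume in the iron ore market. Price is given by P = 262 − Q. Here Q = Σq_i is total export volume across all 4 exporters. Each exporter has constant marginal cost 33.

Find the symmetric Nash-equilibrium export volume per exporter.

A representative exporter's profit is π_i = q_i(262 − Q) − 33q_i, with Q = q_i + Σ_{j≠i} q_j.
First-order condition: 229 − 2q_i − Σ_{j≠i} q_j = 0.
With identical exporters, set every q_j = q: then 229 − 2q − 3q = 0, i.e. q = 229/5 = 45.8.

45.8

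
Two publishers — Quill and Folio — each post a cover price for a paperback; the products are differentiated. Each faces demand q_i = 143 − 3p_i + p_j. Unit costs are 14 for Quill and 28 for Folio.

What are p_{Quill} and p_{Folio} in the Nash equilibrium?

Quill's profit: π = (p_{Quill} − 14)(143 − 3p_{Quill} + p_{Folio}).
∂π/∂p_{Quill} = 185 − 6p_{Quill} + p_{Folio} = 0 ⇒ p_{Quill} = 185/6 + (1/6)p_{Folio}.
Similarly p_{Folio} = 227/6 + (1/6)p_{Quill}.
Plugging p_{Folio} into Quill's best response: p_{Quill} = 185/6 + (1/6)(227/6 + (1/6)p_{Quill}) ⇒ (35/36)p_{Quill} = 1337/36, so p_{Quill} = 38.2.
Then p_{Folio} = 227/6 + (1/6)·38.2 = 44.2.

38.2, 44.2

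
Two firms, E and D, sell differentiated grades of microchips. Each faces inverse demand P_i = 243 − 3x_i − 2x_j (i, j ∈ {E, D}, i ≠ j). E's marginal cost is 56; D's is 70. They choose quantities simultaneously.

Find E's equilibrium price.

128.75

Firm E's profit: π = x_E(243 − 3x_E − 2x_D) − 56x_E.
∂π/∂x_E = 187 − 6x_E − 2x_D = 0 ⇒ x_E = 187/6 − (1/3)x_D.
Similarly x_D = 173/6 − (1/3)x_E.
Substituting the second reaction function into the first: x_E = 187/6 − (1/3)(173/6 − (1/3)x_E), which gives (8/9)x_E = 194/9 ⇒ x_E = 24.25.
Then x_D = 173/6 − (1/3)·24.25 = 20.75.
P_E = 243 − 3·24.25 − 2·20.75 = 128.75.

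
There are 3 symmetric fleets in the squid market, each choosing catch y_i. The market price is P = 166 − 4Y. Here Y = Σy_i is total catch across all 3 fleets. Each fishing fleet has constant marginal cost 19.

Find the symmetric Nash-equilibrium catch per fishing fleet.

A representative fishing fleet's profit is π_i = y_i(166 − 4Y) − 19y_i, with Y = y_i + Σ_{j≠i} y_j.
First-order condition: 147 − 8y_i − 4Σ_{j≠i} y_j = 0.
With identical fishing fleets, set every y_j = y: then 147 − 8y − 8y = 0, i.e. y = 147/16 = 9.1875.

9.1875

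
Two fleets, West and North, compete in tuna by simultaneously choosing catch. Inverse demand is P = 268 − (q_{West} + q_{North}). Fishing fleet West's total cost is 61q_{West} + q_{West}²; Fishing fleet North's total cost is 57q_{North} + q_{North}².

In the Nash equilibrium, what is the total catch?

Fishing fleet West's profit: π = q_{West}(268 − (q_{West} + q_{North})) − 61q_{West} − q_{West}².
∂π/∂q_{West} = 207 − 4q_{West} − q_{North} = 0, so q_{West} = 51.75 − 0.25q_{North}.
By the same steps for North: q_{North} = 52.75 − 0.25q_{West}.
Substituting the second reaction function into the first: q_{West} = 51.75 − 0.25(52.75 − 0.25q_{West}), which gives 0.9375q_{West} = 38.5625 ⇒ q_{West} = 617/15.
Then q_{North} = 52.75 − 0.25·(617/15) = 637/15.
Total catch: 617/15 + 637/15 = 83.6.

83.6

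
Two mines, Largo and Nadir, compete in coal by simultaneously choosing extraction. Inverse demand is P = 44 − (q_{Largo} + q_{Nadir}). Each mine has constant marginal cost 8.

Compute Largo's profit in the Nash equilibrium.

144

Mine Largo's profit: π = q_{Largo}(44 − (q_{Largo} + q_{Nadir})) − 8q_{Largo}.
∂π/∂q_{Largo} = 36 − 2q_{Largo} − q_{Nadir} = 0, so q_{Largo} = 18 − 0.5q_{Nadir}.
The game is symmetric, so in equilibrium q_{Nadir} = q_{Largo}: the reaction function gives 1.5q_{Largo} = 18, hence q_{Largo} = 12.
Price P = 44 − 24 = 20.
Largo's profit: (20 − 8)·12 = 144.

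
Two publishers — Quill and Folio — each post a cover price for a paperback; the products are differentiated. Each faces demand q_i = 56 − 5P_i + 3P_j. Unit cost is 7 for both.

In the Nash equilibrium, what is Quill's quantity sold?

Quill's profit: π = (P_{Quill} − 7)(56 − 5P_{Quill} + 3P_{Folio}).
∂π/∂P_{Quill} = 91 − 10P_{Quill} + 3P_{Folio} = 0 ⇒ P_{Quill} = 9.1 + 0.3P_{Folio}.
By symmetry P_{Folio} = P_{Quill}; substituting into the reaction function, 0.7P_{Quill} = 9.1 and P_{Quill} = 13.
q_{Quill} = 56 − 5·13 + 3·13 = 30.

30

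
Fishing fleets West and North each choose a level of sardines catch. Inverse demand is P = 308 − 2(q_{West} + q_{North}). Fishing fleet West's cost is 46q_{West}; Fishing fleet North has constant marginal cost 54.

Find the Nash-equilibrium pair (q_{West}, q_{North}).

Fishing fleet West's profit: π = q_{West}(308 − 2(q_{West} + q_{North})) − 46q_{West}.
∂π/∂q_{West} = 262 − 4q_{West} − 2q_{North} = 0, so q_{West} = 65.5 − 0.5q_{North}.
By the same steps for North: q_{North} = 63.5 − 0.5q_{West}.
Solving the two reaction functions simultaneously: (1 − (−0.5)(−0.5))q_{West} = 65.5 − 0.5·63.5, so 0.75q_{West} = 33.75 and q_{West} = 45.
Then q_{North} = 63.5 − 0.5·45 = 41.

45, 41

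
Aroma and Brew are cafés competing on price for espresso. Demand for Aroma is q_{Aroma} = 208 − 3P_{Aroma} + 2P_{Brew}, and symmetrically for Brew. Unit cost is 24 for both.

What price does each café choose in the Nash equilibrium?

Aroma's profit: π = (P_{Aroma} − 24)(208 − 3P_{Aroma} + 2P_{Brew}).
∂π/∂P_{Aroma} = 280 − 6P_{Aroma} + 2P_{Brew} = 0 ⇒ P_{Aroma} = 140/3 + (1/3)P_{Brew}.
Setting P_{Aroma} = P_{Brew} in the reaction function: P_{Aroma} = 140/3 + (1/3)P_{Aroma}, so P_{Aroma} = (140/3) / (2/3) = 70.

70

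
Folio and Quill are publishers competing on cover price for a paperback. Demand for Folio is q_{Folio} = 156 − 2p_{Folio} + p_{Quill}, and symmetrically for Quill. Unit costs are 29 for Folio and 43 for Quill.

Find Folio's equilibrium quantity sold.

Folio's profit: π = (p_{Folio} − 29)(156 − 2p_{Folio} + p_{Quill}).
∂π/∂p_{Folio} = 214 − 4p_{Folio} + p_{Quill} = 0 ⇒ p_{Folio} = 53.5 + 0.25p_{Quill}.
Similarly p_{Quill} = 60.5 + 0.25p_{Folio}.
Solving the two reaction functions simultaneously: (1 − (0.25)(0.25))p_{Folio} = 53.5 + 0.25·60.5, so 0.9375p_{Folio} = 68.625 and p_{Folio} = 73.2.
Then p_{Quill} = 60.5 + 0.25·73.2 = 78.8.
q_{Folio} = 156 − 2·73.2 + 78.8 = 88.4.

88.4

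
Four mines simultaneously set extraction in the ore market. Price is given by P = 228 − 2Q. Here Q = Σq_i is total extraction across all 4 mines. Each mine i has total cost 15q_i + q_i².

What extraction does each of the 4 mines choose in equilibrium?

17.75

A representative mine's profit is π_i = q_i(228 − 2Q) − 15q_i − q_i², with Q = q_i + Σ_{j≠i} q_j.
First-order condition: 213 − 6q_i − 2Σ_{j≠i} q_j = 0.
With identical mines, set every q_j = q: then 213 − 6q − 6q = 0, i.e. q = 213/12 = 17.75.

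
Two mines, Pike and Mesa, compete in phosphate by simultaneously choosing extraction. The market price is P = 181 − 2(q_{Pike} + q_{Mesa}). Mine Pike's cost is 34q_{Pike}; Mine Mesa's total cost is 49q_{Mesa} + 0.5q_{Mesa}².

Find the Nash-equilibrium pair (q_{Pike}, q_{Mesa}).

29.4375, 14.625

Mine Pike's profit: π = q_{Pike}(181 − 2(q_{Pike} + q_{Mesa})) − 34q_{Pike}.
∂π/∂q_{Pike} = 147 − 4q_{Pike} − 2q_{Mesa} = 0, so q_{Pike} = 36.75 − 0.5q_{Mesa}.
For Mesa: ∂π/∂q_{Mesa} = 132 − 5q_{Mesa} − 2q_{Pike} = 0 ⇒ q_{Mesa} = 26.4 − 0.4q_{Pike}.
Plugging q_{Mesa} into Pike's best response: q_{Pike} = 36.75 − 0.5(26.4 − 0.4q_{Pike}) ⇒ 0.8q_{Pike} = 23.55, so q_{Pike} = 29.4375.
Then q_{Mesa} = 26.4 − 0.4·29.4375 = 14.625.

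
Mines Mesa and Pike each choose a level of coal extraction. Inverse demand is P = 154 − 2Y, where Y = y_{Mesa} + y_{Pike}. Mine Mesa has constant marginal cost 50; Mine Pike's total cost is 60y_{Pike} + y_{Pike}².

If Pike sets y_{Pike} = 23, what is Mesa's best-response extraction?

14.5

Mine Mesa's profit: π = y_{Mesa}(154 − 2(y_{Mesa} + y_{Pike})) − 50y_{Mesa}.
∂π/∂y_{Mesa} = 104 − 4y_{Mesa} − 2y_{Pike} = 0, so y_{Mesa} = 26 − 0.5y_{Pike}.
At y_{Pike} = 23: y_{Mesa} = 26 − 0.5·23 = 14.5.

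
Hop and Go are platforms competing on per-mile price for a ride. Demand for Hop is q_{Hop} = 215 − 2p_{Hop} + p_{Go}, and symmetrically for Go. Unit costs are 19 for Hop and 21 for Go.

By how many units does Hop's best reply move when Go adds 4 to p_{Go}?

1

Hop's profit: π = (p_{Hop} − 19)(215 − 2p_{Hop} + p_{Go}).
∂π/∂p_{Hop} = 253 − 4p_{Hop} + p_{Go} = 0 ⇒ p_{Hop} = 63.25 + 0.25p_{Go}.
The reaction-function slope is 0.25, so a 4-unit rise in p_{Go} moves p_{Hop} by 0.25 × 4 = 1. Hop's best response rises — the actions are strategic complements.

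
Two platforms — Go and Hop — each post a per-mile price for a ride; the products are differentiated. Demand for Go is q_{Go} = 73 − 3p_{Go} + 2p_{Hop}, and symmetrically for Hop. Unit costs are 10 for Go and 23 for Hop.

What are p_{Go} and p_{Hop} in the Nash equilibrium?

28.1875, 33.0625

Go's profit: π = (p_{Go} − 10)(73 − 3p_{Go} + 2p_{Hop}).
∂π/∂p_{Go} = 103 − 6p_{Go} + 2p_{Hop} = 0 ⇒ p_{Go} = 103/6 + (1/3)p_{Hop}.
Similarly p_{Hop} = 71/3 + (1/3)p_{Go}.
Substituting the second reaction function into the first: p_{Go} = 103/6 + (1/3)(71/3 + (1/3)p_{Go}), which gives (8/9)p_{Go} = 451/18 ⇒ p_{Go} = 28.1875.
Then p_{Hop} = 71/3 + (1/3)·28.1875 = 33.0625.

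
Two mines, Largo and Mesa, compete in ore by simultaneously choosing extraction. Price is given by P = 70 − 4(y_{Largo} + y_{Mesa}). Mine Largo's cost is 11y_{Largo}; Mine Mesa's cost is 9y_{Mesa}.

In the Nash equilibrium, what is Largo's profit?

Mine Largo's profit: π = y_{Largo}(70 − 4(y_{Largo} + y_{Mesa})) − 11y_{Largo}.
∂π/∂y_{Largo} = 59 − 8y_{Largo} − 4y_{Mesa} = 0, so y_{Largo} = 7.375 − 0.5y_{Mesa}.
By the same steps for Mesa: y_{Mesa} = 7.625 − 0.5y_{Largo}.
Solving the two reaction functions simultaneously: (1 − (−0.5)(−0.5))y_{Largo} = 7.375 − 0.5·7.625, so 0.75y_{Largo} = 3.5625 and y_{Largo} = 4.75.
Then y_{Mesa} = 7.625 − 0.5·4.75 = 5.25.
Price P = 70 − 4·10 = 30.
Largo's profit: (30 − 11)·4.75 = 90.25.

90.25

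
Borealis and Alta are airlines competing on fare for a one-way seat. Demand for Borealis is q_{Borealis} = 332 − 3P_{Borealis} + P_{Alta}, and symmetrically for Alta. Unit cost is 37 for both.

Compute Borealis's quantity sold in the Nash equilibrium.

Borealis's profit: π = (P_{Borealis} − 37)(332 − 3P_{Borealis} + P_{Alta}).
∂π/∂P_{Borealis} = 443 − 6P_{Borealis} + P_{Alta} = 0 ⇒ P_{Borealis} = 443/6 + (1/6)P_{Alta}.
By symmetry P_{Alta} = P_{Borealis}; substituting into the reaction function, (5/6)P_{Borealis} = 443/6 and P_{Borealis} = 88.6.
q_{Borealis} = 332 − 3·88.6 + 88.6 = 154.8.

154.8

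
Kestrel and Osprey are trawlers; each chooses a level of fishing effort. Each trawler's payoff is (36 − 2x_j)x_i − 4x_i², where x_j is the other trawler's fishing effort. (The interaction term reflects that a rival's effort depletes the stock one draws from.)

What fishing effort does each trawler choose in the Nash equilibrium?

3.6

Kestrel's payoff is (36 − 2x_O)x_K − 4x_K².
∂π/∂x_K = 36 − 2x_O − 8x_K = 0, so x_K = 4.5 − 0.25x_O.
The game is symmetric, so in equilibrium x_O = x_K: the reaction function gives 1.25x_K = 4.5, hence x_K = 3.6.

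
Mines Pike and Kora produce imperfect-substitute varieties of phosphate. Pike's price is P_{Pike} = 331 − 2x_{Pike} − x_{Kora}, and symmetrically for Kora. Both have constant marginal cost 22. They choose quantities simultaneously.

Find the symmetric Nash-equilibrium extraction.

61.8

Mine Pike's profit: π = x_{Pike}(331 − 2x_{Pike} − x_{Kora}) − 22x_{Pike}.
∂π/∂x_{Pike} = 309 − 4x_{Pike} − x_{Kora} = 0 ⇒ x_{Pike} = 77.25 − 0.25x_{Kora}.
The game is symmetric, so in equilibrium x_{Kora} = x_{Pike}: the reaction function gives 1.25x_{Pike} = 77.25, hence x_{Pike} = 61.8.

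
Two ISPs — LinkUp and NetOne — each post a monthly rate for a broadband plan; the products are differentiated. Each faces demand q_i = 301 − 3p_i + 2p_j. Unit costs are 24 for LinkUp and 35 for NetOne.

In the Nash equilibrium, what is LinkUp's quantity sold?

LinkUp's profit: π = (p_{LinkUp} − 24)(301 − 3p_{LinkUp} + 2p_{NetOne}).
∂π/∂p_{LinkUp} = 373 − 6p_{LinkUp} + 2p_{NetOne} = 0 ⇒ p_{LinkUp} = 373/6 + (1/3)p_{NetOne}.
Similarly p_{NetOne} = 203/3 + (1/3)p_{LinkUp}.
Substituting the second reaction function into the first: p_{LinkUp} = 373/6 + (1/3)(203/3 + (1/3)p_{LinkUp}), which gives (8/9)p_{LinkUp} = 1525/18 ⇒ p_{LinkUp} = 95.3125.
Then p_{NetOne} = 203/3 + (1/3)·95.3125 = 99.4375.
q_{LinkUp} = 301 − 3·95.3125 + 2·99.4375 = 213.9375.

213.9375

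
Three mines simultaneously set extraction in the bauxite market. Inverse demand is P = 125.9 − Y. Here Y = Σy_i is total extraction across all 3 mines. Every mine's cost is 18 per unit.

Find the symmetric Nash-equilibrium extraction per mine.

A representative mine's profit is π_i = y_i(125.9 − Y) − 18y_i, with Y = y_i + Σ_{j≠i} y_j.
First-order condition: 107.9 − 2y_i − Σ_{j≠i} y_j = 0.
Imposing symmetry (y_j = y for all j) turns Σ_{j≠i} y_j into 2y, so 107.9 = 4y and y = 26.975.

26.975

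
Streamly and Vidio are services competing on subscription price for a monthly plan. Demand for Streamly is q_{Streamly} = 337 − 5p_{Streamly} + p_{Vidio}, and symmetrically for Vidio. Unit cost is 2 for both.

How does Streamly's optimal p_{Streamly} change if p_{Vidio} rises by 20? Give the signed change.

2

Streamly's profit: π = (p_{Streamly} − 2)(337 − 5p_{Streamly} + p_{Vidio}).
∂π/∂p_{Streamly} = 347 − 10p_{Streamly} + p_{Vidio} = 0 ⇒ p_{Streamly} = 34.7 + 0.1p_{Vidio}.
The reaction-function slope is 0.1, so a 20-unit rise in p_{Vidio} moves p_{Streamly} by 0.1 × 20 = 2. Streamly's best response rises — the actions are strategic complements.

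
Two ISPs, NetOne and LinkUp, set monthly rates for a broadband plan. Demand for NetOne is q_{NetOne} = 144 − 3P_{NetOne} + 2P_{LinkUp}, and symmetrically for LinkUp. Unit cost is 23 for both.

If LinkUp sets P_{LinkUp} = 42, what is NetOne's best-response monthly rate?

49.5

NetOne's profit: π = (P_{NetOne} − 23)(144 − 3P_{NetOne} + 2P_{LinkUp}).
∂π/∂P_{NetOne} = 213 − 6P_{NetOne} + 2P_{LinkUp} = 0 ⇒ P_{NetOne} = 35.5 + (1/3)P_{LinkUp}.
At P_{LinkUp} = 42: P_{NetOne} = 35.5 + (1/3)·42 = 49.5.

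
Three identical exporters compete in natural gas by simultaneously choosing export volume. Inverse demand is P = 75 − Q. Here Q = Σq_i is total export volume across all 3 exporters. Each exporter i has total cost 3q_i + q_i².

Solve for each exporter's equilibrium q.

12

A representative exporter's profit is π_i = q_i(75 − Q) − 3q_i − q_i², with Q = q_i + Σ_{j≠i} q_j.
First-order condition: 72 − 4q_i − Σ_{j≠i} q_j = 0.
With identical exporters, set every q_j = q: then 72 − 4q − 2q = 0, i.e. q = 72/6 = 12.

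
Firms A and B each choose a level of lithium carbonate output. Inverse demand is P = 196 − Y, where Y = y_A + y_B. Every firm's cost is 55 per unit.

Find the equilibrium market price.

Firm A's profit: π = y_A(196 − (y_A + y_B)) − 55y_A.
∂π/∂y_A = 141 − 2y_A − y_B = 0, so y_A = 70.5 − 0.5y_B.
Setting y_A = y_B in the reaction function: y_A = 70.5 − 0.5y_A, so y_A = 70.5 / 1.5 = 47.
Equilibrium price: P = 196 − 94 = 102.

102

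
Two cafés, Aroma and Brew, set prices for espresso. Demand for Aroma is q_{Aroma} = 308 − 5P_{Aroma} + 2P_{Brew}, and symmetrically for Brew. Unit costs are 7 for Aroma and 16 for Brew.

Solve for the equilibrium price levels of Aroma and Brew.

43.8125, 47.5625

Aroma's profit: π = (P_{Aroma} − 7)(308 − 5P_{Aroma} + 2P_{Brew}).
∂π/∂P_{Aroma} = 343 − 10P_{Aroma} + 2P_{Brew} = 0 ⇒ P_{Aroma} = 34.3 + 0.2P_{Brew}.
Similarly P_{Brew} = 38.8 + 0.2P_{Aroma}.
Plugging P_{Brew} into Aroma's best response: P_{Aroma} = 34.3 + 0.2(38.8 + 0.2P_{Aroma}) ⇒ 0.96P_{Aroma} = 42.06, so P_{Aroma} = 43.8125.
Then P_{Brew} = 38.8 + 0.2·43.8125 = 47.5625.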